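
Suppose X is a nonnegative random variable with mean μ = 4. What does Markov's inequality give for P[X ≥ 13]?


μ = E[X] = 4, a = 13.
Markov: P[X ≥ 13] ≤ μ/a = (4)/13 = 4/13.
Numerically: ≈ 0.308.
(Since a = 13 > μ = 4.000, the bound 4/13 is < 1 and informative.)

P[X ≥ 13] ≤ 4/13 ≈ 0.308.


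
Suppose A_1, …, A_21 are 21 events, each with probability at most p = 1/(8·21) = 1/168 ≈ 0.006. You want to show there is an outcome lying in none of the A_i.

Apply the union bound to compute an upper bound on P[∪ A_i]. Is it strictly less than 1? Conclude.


Union bound: P[∪_{i=1}^{21} A_i] ≤ Σ_i P[A_i] ≤ 21·p = 21·(1/168) = 1/8.
Numerically: 1/8 ≈ 0.125.
Is 1/8 < 1? YES.
Since P[∪ A_i] ≤ 1/8 < 1, the complement has P[∩ A_i^c] ≥ 1 − 1/8 = 7/8 > 0, so some outcome avoids every A_i.

21·p = 1/8 ≈ 0.125; existence CERTIFIED by the union bound.


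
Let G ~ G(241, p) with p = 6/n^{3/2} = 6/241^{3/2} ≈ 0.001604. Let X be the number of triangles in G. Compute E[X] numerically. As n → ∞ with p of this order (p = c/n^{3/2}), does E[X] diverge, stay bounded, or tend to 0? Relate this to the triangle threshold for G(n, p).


Number of potential triangles: C(241, 3) = 2303960.
Each occurs with probability p³ ≈ (0.001604)³ ≈ 4.124555e-09.
By linearity: E[X] = C(241, 3)·p³ ≈ 2303960 · 4.124555e-09 ≈ 0.0095.
Since α = 3/2 > 1, p = c/n^{3/2} = o(1/n) is below the triangle threshold p ~ 1/n. Asymptotically E[X] ~ (c³/6)·n^{3(1−α)} = (6³/6)·n^{-1.5} → 0, so by Markov's inequality G has no triangles w.h.p.

E[X] ≈ 0.0095; in regime p = Θ(1/n^{3/2}) E[X] tends to 0 (below the triangle threshold p ~ 1/n).


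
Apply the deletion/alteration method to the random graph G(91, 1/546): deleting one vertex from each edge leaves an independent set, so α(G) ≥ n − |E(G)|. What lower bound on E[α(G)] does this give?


E[|E(G)|] = C(91, 2)·p = 4095 · (1/546) = 15/2.
E[α(G)] ≥ n − E[|E(G)|] = 91 − 15/2 = 167/2.
Numerically: ≈ 83.5000.
(This is only a lower bound; the true E[α(G)] may be larger.)

E[α(G)] ≥ 167/2 ≈ 83.5000.


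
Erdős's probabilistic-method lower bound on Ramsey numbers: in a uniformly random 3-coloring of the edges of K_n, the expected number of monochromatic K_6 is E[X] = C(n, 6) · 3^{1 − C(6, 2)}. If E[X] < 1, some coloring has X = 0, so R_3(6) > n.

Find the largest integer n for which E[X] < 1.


We need C(n, 6) · 3^{1 − 15} < 1, i.e. C(n, 6) < 3^{15 − 1} = 4782969.
Check values of n near the boundary:
  n = 38: C(38, 6) = 2760681; 2760681 < 4782969? YES
  n = 39: C(39, 6) = 3262623; 3262623 < 4782969? YES
  n = 40: C(40, 6) = 3838380; 3838380 < 4782969? YES
  n = 41: C(41, 6) = 4496388; 4496388 < 4782969? YES
  n = 42: C(42, 6) = 5245786; 5245786 < 4782969? NO
The largest n with C(n, 6) < 4782969 is n = 41 (where E[X] = 1498796/1594323 ≈ 0.94008). Hence R_3(6) > 41, i.e. R_3(6) ≥ 42.

Largest n = 41; hence R_3(6) > 41.


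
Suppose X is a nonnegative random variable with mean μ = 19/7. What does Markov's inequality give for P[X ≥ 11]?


μ = E[X] = 19/7, a = 11.
Markov: P[X ≥ 11] ≤ μ/a = (19/7)/11 = 19/77.
Numerically: ≈ 0.2468.
(Since a = 11 > μ = 2.7143, the bound 19/77 is < 1 and informative.)

P[X ≥ 11] ≤ 19/77 ≈ 0.2468.


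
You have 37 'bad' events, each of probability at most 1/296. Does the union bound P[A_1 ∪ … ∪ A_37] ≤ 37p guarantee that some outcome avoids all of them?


Union bound: P[∪_{i=1}^{37} A_i] ≤ Σ_i P[A_i] ≤ 37·p = 37·(1/296) = 1/8.
Numerically: 1/8 ≈ 0.125.
Is 1/8 < 1? YES.
Since P[∪ A_i] ≤ 1/8 < 1, the complement has P[∩ A_i^c] ≥ 1 − 1/8 = 7/8 > 0, so some outcome avoids every A_i.

37·p = 1/8 ≈ 0.125; existence CERTIFIED by the union bound.


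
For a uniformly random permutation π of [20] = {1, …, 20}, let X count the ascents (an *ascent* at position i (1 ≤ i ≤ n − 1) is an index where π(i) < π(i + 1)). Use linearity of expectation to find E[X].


Write X = Σ X_I over i = 1, …, 19, with X_I the indicator of one ascent.
There are 19 indicators.
For each fixed i, the pair (π(i), π(i+1)) is a uniformly random ordered pair of distinct values from {1, …, 20}; by symmetry P[π(i) < π(i+1)] = 1/2.
By linearity: E[X] = 19 · (1/2) = (20 − 1) · (1/2) = 19/2 ≈ 9.500000.

E[X] = 19/2 = 9.500000.


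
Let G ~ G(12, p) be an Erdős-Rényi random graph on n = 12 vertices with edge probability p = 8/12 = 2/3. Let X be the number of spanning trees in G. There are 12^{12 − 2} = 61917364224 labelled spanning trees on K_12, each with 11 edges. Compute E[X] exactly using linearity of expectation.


K_12 has 12^{12 − 2} = 61917364224 labelled spanning trees.
For each such spanning tree H, let X_H = 1 if all 11 edges of H are present in G. Then P[X_H = 1] = p^{11} = (2/3)^{11} = 2048/177147.
By linearity of expectation: E[X] = Σ_H E[X_H] = 61917364224 · p^{11} = 61917364224 · 2048/177147 = 2147483648/3.
Numerically: E[X] ≈ 7.158e+08.

E[X] = 61917364224 · (2/3)^{11} = 2147483648/3 ≈ 7.158e+08.


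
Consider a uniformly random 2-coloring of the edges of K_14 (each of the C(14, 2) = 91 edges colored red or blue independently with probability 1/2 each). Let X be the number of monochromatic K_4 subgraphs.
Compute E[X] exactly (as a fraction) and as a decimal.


Let X = Σ_S X_S over the C(14, 4) = 1001 subsets S of size 4, where X_S = 1 if the K_4 on S is monochromatic.
For a fixed S, the K_4 on S has C(4, 2) = 6 edges. P[all 6 edges red] = (1/2)^6, and likewise for blue, so P[monochromatic] = 2·(1/2)^6 = 2^{1 − 6} = 1/32.
By linearity: E[X] = C(14, 4) · 2^{1 − 6} = 1001 · 1/32 = 1001/32.
Numerically: E[X] ≈ 31.281.

E[X] = C(14,4)·2^(1−C(4,2)) = 1001/32 ≈ 31.281.


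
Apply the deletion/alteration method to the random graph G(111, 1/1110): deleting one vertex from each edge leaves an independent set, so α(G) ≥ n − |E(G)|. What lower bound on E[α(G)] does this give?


E[|E(G)|] = C(111, 2)·p = 6105 · (1/1110) = 11/2.
E[α(G)] ≥ n − E[|E(G)|] = 111 − 11/2 = 211/2.
Numerically: ≈ 105.5000.
(This is only a lower bound; the true E[α(G)] may be larger.)

E[α(G)] ≥ 211/2 ≈ 105.5000.


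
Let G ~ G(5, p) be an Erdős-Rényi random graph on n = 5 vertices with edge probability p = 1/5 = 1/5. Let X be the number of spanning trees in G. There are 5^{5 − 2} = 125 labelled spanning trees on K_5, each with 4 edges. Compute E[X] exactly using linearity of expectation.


K_5 has 5^{5 − 2} = 125 labelled spanning trees.
For each such spanning tree H, let X_H = 1 if all 4 edges of H are present in G. Then P[X_H = 1] = p^{4} = (1/5)^{4} = 1/625.
By linearity of expectation: E[X] = Σ_H E[X_H] = 125 · p^{4} = 125 · 1/625 = 1/5.
Numerically: E[X] ≈ 0.2.

E[X] = 125 · (1/5)^{4} = 1/5 ≈ 0.2.


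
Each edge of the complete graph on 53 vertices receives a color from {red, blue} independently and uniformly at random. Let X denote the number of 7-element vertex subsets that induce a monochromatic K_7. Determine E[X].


Let X = Σ_S X_S over the C(53, 7) = 154143080 subsets S of size 7, where X_S = 1 if the K_7 on S is monochromatic.
For a fixed S, the K_7 on S has C(7, 2) = 21 edges. P[all 21 edges red] = (1/2)^21, and likewise for blue, so P[monochromatic] = 2·(1/2)^21 = 2^{1 − 21} = 1/1048576.
By linearity of expectation: E[X] = C(53, 7) · 2^{1 − 21} = 154143080 · 1/1048576 = 19267885/131072.
Numerically: E[X] ≈ 147.0023.

E[X] = C(53,7)·2^(1−C(7,2)) = 19267885/131072 ≈ 147.0023.


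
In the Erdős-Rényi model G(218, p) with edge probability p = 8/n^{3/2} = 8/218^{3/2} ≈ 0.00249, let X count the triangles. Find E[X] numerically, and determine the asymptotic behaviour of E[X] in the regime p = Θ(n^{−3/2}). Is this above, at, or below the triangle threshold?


Number of potential triangles: C(218, 3) = 1703016.
Each occurs with probability p³ ≈ (0.00249)³ ≈ 1.53538e-08.
By linearity: E[X] = C(218, 3)·p³ ≈ 1703016 · 1.53538e-08 ≈ 0.026.
Since α = 3/2 > 1, p = c/n^{3/2} = o(1/n) is below the triangle threshold p ~ 1/n. Asymptotically E[X] ~ (c³/6)·n^{3(1−α)} = (8³/6)·n^{-1.5} → 0, so by Markov's inequality G has no triangles w.h.p.

E[X] ≈ 0.026; in regime p = Θ(1/n^{3/2}) E[X] tends to 0 (below the triangle threshold p ~ 1/n).


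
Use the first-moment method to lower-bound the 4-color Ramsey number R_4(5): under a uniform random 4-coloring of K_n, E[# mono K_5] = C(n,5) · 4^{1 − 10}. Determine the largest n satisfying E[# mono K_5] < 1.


We need C(n, 5) · 4^{1 − 10} < 1, i.e. C(n, 5) < 4^{10 − 1} = 262144.
Check values of n near the boundary:
  n = 29: C(29, 5) = 118755; 118755 < 262144? YES
  n = 30: C(30, 5) = 142506; 142506 < 262144? YES
  n = 31: C(31, 5) = 169911; 169911 < 262144? YES
  n = 32: C(32, 5) = 201376; 201376 < 262144? YES
  n = 33: C(33, 5) = 237336; 237336 < 262144? YES
  n = 34: C(34, 5) = 278256; 278256 < 262144? NO
  n = 35: C(35, 5) = 324632; 324632 < 262144? NO
  n = 36: C(36, 5) = 376992; 376992 < 262144? NO
The largest n with C(n, 5) < 262144 is n = 33 (where E[X] = 29667/32768 ≈ 0.90536). Hence R_4(5) > 33, i.e. R_4(5) ≥ 34.

Largest n = 33; hence R_4(5) > 33.


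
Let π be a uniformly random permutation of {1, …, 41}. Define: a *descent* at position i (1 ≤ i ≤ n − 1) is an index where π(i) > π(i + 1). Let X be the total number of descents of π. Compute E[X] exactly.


Write X = Σ X_I over i = 1, …, 40, with X_I the indicator of one descent.
There are 40 indicators.
For each fixed i, the pair (π(i), π(i+1)) is a uniformly random ordered pair of distinct values from {1, …, 41}; by symmetry P[π(i) > π(i+1)] = 1/2.
By linearity: E[X] = 40 · (1/2) = (41 − 1) · (1/2) = 20 ≈ 20.0000.

E[X] = 20 = 20.0000.


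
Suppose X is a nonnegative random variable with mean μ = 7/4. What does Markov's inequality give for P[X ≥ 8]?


μ = E[X] = 7/4, a = 8.
Markov: P[X ≥ 8] ≤ μ/a = (7/4)/8 = 7/32.
Numerically: ≈ 0.218750.
(Since a = 8 > μ = 1.750000, the bound 7/32 is < 1 and informative.)

P[X ≥ 8] ≤ 7/32 ≈ 0.218750.


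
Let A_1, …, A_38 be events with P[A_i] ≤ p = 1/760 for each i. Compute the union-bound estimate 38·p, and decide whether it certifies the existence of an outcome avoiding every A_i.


Union bound: P[∪_{i=1}^{38} A_i] ≤ Σ_i P[A_i] ≤ 38·p = 38·(1/760) = 1/20.
Numerically: 1/20 ≈ 0.050.
Is 1/20 < 1? YES.
Since P[∪ A_i] ≤ 1/20 < 1, the complement has P[∩ A_i^c] ≥ 1 − 1/20 = 19/20 > 0, so some outcome avoids every A_i.

38·p = 1/20 ≈ 0.050; existence CERTIFIED by the union bound.


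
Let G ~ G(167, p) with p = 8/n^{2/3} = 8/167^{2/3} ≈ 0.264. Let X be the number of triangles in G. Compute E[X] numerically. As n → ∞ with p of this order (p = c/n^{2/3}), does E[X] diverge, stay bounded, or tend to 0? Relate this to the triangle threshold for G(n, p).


Number of potential triangles: C(167, 3) = 762355.
Each occurs with probability p³ ≈ (0.264)³ ≈ 1.83585e-02.
By linearity: E[X] = C(167, 3)·p³ ≈ 762355 · 1.83585e-02 ≈ 13995.689.
Since α = 2/3 < 1, p = c/n^{2/3} ≫ 1/n is above the triangle threshold p ~ 1/n. Asymptotically E[X] ~ (c³/6)·n^{3(1−α)} = (8³/6)·n^{1} → ∞; triangles are abundant w.h.p.

E[X] ≈ 13995.689; in regime p = Θ(1/n^{2/3}) E[X] diverges (above the triangle threshold p ~ 1/n).


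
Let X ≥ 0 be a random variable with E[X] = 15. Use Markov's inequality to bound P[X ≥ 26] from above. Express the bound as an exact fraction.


μ = E[X] = 15, a = 26.
Markov: P[X ≥ 26] ≤ μ/a = (15)/26 = 15/26.
Numerically: ≈ 0.5769.
(Since a = 26 > μ = 15.0000, the bound 15/26 is < 1 and informative.)

P[X ≥ 26] ≤ 15/26 ≈ 0.5769.


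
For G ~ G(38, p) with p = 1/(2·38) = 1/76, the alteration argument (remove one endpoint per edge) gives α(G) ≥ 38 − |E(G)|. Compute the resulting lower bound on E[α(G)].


E[|E(G)|] = C(38, 2)·p = 703 · (1/76) = 37/4.
E[α(G)] ≥ n − E[|E(G)|] = 38 − 37/4 = 115/4.
Numerically: ≈ 28.7500.
(This is only a lower bound; the true E[α(G)] may be larger.)

E[α(G)] ≥ 115/4 ≈ 28.7500.


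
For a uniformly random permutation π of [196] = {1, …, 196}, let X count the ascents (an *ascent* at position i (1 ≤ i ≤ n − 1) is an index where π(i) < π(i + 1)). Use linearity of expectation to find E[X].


Write X = Σ X_I over i = 1, …, 195, with X_I the indicator of one ascent.
There are 195 indicators.
For each fixed i, the pair (π(i), π(i+1)) is a uniformly random ordered pair of distinct values from {1, …, 196}; by symmetry P[π(i) < π(i+1)] = 1/2.
By linearity: E[X] = 195 · (1/2) = (196 − 1) · (1/2) = 195/2 ≈ 97.500000.

E[X] = 195/2 = 97.500000.


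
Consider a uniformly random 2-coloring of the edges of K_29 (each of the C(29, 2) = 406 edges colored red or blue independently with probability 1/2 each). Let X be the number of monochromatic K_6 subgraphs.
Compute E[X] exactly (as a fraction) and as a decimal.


Let X = Σ_S X_S over the C(29, 6) = 475020 subsets S of size 6, where X_S = 1 if the K_6 on S is monochromatic.
For a fixed S, the K_6 on S has C(6, 2) = 15 edges. P[all 15 edges red] = (1/2)^15, and likewise for blue, so P[monochromatic] = 2·(1/2)^15 = 2^{1 − 15} = 1/16384.
Summing: E[X] = C(29, 6) · 2^{1 − 15} = 475020 · 1/16384 = 118755/4096.
Numerically: E[X] ≈ 28.992920.

E[X] = C(29,6)·2^(1−C(6,2)) = 118755/4096 ≈ 28.992920.


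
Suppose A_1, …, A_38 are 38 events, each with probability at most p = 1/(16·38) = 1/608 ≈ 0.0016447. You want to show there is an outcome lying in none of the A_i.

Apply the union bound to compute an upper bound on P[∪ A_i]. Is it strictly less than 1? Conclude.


Union bound: P[∪_{i=1}^{38} A_i] ≤ Σ_i P[A_i] ≤ 38·p = 38·(1/608) = 1/16.
Numerically: 1/16 ≈ 0.0625000.
Is 1/16 < 1? YES.
Since P[∪ A_i] ≤ 1/16 < 1, the complement has P[∩ A_i^c] ≥ 1 − 1/16 = 15/16 > 0, so some outcome avoids every A_i.

38·p = 1/16 ≈ 0.0625000; existence CERTIFIED by the union bound.


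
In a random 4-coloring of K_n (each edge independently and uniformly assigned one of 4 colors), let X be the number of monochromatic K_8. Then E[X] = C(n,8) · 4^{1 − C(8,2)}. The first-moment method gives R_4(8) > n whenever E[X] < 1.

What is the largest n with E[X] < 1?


We need C(n, 8) · 4^{1 − 28} < 1, i.e. C(n, 8) < 4^{28 − 1} = 18014398509481984.
Check values of n near the boundary:
  n = 403: C(403, 8) = 16090020602228430; 16090020602228430 < 18014398509481984? YES
  n = 404: C(404, 8) = 16415071523485570; 16415071523485570 < 18014398509481984? YES
  n = 405: C(405, 8) = 16745853821188050; 16745853821188050 < 18014398509481984? YES
  n = 406: C(406, 8) = 17082453897995850; 17082453897995850 < 18014398509481984? YES
  n = 407: C(407, 8) = 17424959239309050; 17424959239309050 < 18014398509481984? YES
  n = 408: C(408, 8) = 17773458424095231; 17773458424095231 < 18014398509481984? YES
  n = 409: C(409, 8) = 18128041135797879; 18128041135797879 < 18014398509481984? NO
The largest n with C(n, 8) < 18014398509481984 is n = 408 (where E[X] = 17773458424095231/18014398509481984 ≈ 0.987). Hence R_4(8) > 408, i.e. R_4(8) ≥ 409.

Largest n = 408; hence R_4(8) > 408.


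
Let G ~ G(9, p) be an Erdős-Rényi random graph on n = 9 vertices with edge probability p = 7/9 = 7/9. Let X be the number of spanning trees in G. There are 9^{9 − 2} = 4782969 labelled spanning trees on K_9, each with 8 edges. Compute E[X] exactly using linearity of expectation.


K_9 has 9^{9 − 2} = 4782969 labelled spanning trees.
For each such spanning tree H, let X_H = 1 if all 8 edges of H are present in G. Then P[X_H = 1] = p^{8} = (7/9)^{8} = 5764801/43046721.
By linearity of expectation: E[X] = Σ_H E[X_H] = 4782969 · p^{8} = 4782969 · 5764801/43046721 = 5764801/9.
Numerically: E[X] ≈ 6.41e+05.

E[X] = 4782969 · (7/9)^{8} = 5764801/9 ≈ 6.41e+05.


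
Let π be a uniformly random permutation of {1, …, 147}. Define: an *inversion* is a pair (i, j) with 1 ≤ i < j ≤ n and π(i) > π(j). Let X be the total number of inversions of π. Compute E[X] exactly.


Write X = Σ X_I over the C(147, 2) = 10731 pairs i < j, with X_I the indicator of one inversion.
There are 10731 indicators.
For each fixed pair i < j, the values π(i) and π(j) are two distinct elements of {1, …, 147} in uniformly random order; by symmetry P[π(i) > π(j)] = 1/2.
By linearity: E[X] = 10731 · (1/2) = C(147, 2) · (1/2) = 10731/2 = 10731/2 ≈ 5365.50000.

E[X] = 10731/2 = 5365.50000.


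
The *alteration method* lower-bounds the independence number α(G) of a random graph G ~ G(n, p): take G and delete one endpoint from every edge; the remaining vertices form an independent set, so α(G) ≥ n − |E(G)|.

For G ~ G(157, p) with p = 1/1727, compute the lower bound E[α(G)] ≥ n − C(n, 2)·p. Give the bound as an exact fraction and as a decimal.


E[|E(G)|] = C(157, 2)·p = 12246 · (1/1727) = 78/11.
E[α(G)] ≥ n − E[|E(G)|] = 157 − 78/11 = 1649/11.
Numerically: ≈ 149.909091.
(This is only a lower bound; the true E[α(G)] may be larger.)

E[α(G)] ≥ 1649/11 ≈ 149.909091.


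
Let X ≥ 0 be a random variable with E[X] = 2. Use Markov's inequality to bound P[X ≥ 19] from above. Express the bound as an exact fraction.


μ = E[X] = 2, a = 19.
Markov: P[X ≥ 19] ≤ μ/a = (2)/19 = 2/19.
Numerically: ≈ 0.10526.
(Since a = 19 > μ = 2.00000, the bound 2/19 is < 1 and informative.)

P[X ≥ 19] ≤ 2/19 ≈ 0.10526.


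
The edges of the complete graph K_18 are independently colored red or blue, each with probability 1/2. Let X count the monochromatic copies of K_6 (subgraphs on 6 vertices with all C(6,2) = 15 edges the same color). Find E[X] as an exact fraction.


Let X = Σ_S X_S over the C(18, 6) = 18564 subsets S of size 6, where X_S = 1 if the K_6 on S is monochromatic.
For a fixed S, the K_6 on S has C(6, 2) = 15 edges. P[all 15 edges red] = (1/2)^15, and likewise for blue, so P[monochromatic] = 2·(1/2)^15 = 2^{1 − 15} = 1/16384.
By linearity: E[X] = C(18, 6) · 2^{1 − 15} = 18564 · 1/16384 = 4641/4096.
Numerically: E[X] ≈ 1.133.

E[X] = C(18,6)·2^(1−C(6,2)) = 4641/4096 ≈ 1.133.


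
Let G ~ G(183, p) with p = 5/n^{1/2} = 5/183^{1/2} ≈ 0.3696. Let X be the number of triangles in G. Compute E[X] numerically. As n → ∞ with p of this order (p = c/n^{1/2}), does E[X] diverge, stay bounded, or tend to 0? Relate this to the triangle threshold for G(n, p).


Number of potential triangles: C(183, 3) = 1004731.
Each occurs with probability p³ ≈ (0.3696)³ ≈ 5.049326e-02.
By linearity: E[X] = C(183, 3)·p³ ≈ 1004731 · 5.049326e-02 ≈ 50732.1398.
Since α = 1/2 < 1, p = c/n^{1/2} ≫ 1/n is above the triangle threshold p ~ 1/n. Asymptotically E[X] ~ (c³/6)·n^{3(1−α)} = (5³/6)·n^{1.5} → ∞; triangles are abundant w.h.p.

E[X] ≈ 50732.1398; in regime p = Θ(1/n^{1/2}) E[X] diverges (above the triangle threshold p ~ 1/n).


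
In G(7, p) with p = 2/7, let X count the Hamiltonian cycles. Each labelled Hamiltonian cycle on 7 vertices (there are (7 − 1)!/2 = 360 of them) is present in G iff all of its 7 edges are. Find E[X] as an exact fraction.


K_7 has (7 − 1)!/2 = 360 labelled Hamiltonian cycles.
For each such Hamiltonian cycle H, let X_H = 1 if all 7 edges of H are present in G. Then P[X_H = 1] = p^{7} = (2/7)^{7} = 128/823543.
By linearity of expectation: E[X] = Σ_H E[X_H] = 360 · p^{7} = 360 · 128/823543 = 46080/823543.
Numerically: E[X] ≈ 0.055953.

E[X] = 360 · (2/7)^{7} = 46080/823543 ≈ 0.055953.


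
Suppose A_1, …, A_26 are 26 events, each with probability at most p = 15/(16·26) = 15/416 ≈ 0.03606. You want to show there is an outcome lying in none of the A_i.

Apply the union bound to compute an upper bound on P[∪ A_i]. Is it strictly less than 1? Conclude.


Union bound: P[∪_{i=1}^{26} A_i] ≤ Σ_i P[A_i] ≤ 26·p = 26·(15/416) = 15/16.
Numerically: 15/16 ≈ 0.93750.
Is 15/16 < 1? YES.
Since P[∪ A_i] ≤ 15/16 < 1, the complement has P[∩ A_i^c] ≥ 1 − 15/16 = 1/16 > 0, so some outcome avoids every A_i.

26·p = 15/16 ≈ 0.93750; existence CERTIFIED by the union bound.


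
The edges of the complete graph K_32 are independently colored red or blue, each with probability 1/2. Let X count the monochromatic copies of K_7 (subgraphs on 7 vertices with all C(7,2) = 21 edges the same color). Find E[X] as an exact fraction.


Let X = Σ_S X_S over the C(32, 7) = 3365856 subsets S of size 7, where X_S = 1 if the K_7 on S is monochromatic.
For a fixed S, the K_7 on S has C(7, 2) = 21 edges. P[all 21 edges red] = (1/2)^21, and likewise for blue, so P[monochromatic] = 2·(1/2)^21 = 2^{1 − 21} = 1/1048576.
By linearity: E[X] = C(32, 7) · 2^{1 − 21} = 3365856 · 1/1048576 = 105183/32768.
Numerically: E[X] ≈ 3.20993.

E[X] = C(32,7)·2^(1−C(7,2)) = 105183/32768 ≈ 3.20993.


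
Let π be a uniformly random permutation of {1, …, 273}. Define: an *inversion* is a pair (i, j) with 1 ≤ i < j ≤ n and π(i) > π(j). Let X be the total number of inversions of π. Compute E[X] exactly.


Write X = Σ X_I over the C(273, 2) = 37128 pairs i < j, with X_I the indicator of one inversion.
There are 37128 indicators.
For each fixed pair i < j, the values π(i) and π(j) are two distinct elements of {1, …, 273} in uniformly random order; by symmetry P[π(i) > π(j)] = 1/2.
By linearity: E[X] = 37128 · (1/2) = C(273, 2) · (1/2) = 37128/2 = 18564 ≈ 18564.000.

E[X] = 18564 = 18564.000.


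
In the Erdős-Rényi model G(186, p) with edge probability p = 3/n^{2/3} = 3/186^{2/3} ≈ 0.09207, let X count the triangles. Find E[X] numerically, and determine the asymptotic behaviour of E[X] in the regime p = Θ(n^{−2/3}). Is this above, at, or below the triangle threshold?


Number of potential triangles: C(186, 3) = 1055240.
Each occurs with probability p³ ≈ (0.09207)³ ≈ 7.804370e-04.
By linearity: E[X] = C(186, 3)·p³ ≈ 1055240 · 7.804370e-04 ≈ 823.5484.
Since α = 2/3 < 1, p = c/n^{2/3} ≫ 1/n is above the triangle threshold p ~ 1/n. Asymptotically E[X] ~ (c³/6)·n^{3(1−α)} = (3³/6)·n^{1} → ∞; triangles are abundant w.h.p.

E[X] ≈ 823.5484; in regime p = Θ(1/n^{2/3}) E[X] diverges (above the triangle threshold p ~ 1/n).


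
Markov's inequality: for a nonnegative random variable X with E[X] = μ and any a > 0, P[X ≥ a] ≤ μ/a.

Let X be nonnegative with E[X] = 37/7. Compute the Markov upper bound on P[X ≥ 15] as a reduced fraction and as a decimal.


μ = E[X] = 37/7, a = 15.
Markov: P[X ≥ 15] ≤ μ/a = (37/7)/15 = 37/105.
Numerically: ≈ 0.352381.
(Since a = 15 > μ = 5.285714, the bound 37/105 is < 1 and informative.)

P[X ≥ 15] ≤ 37/105 ≈ 0.352381.


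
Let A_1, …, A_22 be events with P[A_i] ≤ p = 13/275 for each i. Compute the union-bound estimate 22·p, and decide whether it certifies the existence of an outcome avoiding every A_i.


Union bound: P[∪_{i=1}^{22} A_i] ≤ Σ_i P[A_i] ≤ 22·p = 22·(13/275) = 26/25.
Numerically: 26/25 ≈ 1.04000.
Is 26/25 < 1? NO.
Since the bound 26/25 is ≥ 1, the union bound is uninformative here; it does NOT by itself certify existence.

22·p = 26/25 ≈ 1.04000; existence NOT certified by the union bound.


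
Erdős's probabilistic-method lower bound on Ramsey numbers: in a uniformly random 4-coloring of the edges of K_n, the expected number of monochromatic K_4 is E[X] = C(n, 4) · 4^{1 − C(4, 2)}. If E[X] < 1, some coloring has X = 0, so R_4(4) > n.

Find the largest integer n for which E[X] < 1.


We need C(n, 4) · 4^{1 − 6} < 1, i.e. C(n, 4) < 4^{6 − 1} = 1024.
Check values of n near the boundary:
  n = 12: C(12, 4) = 495; 495 < 1024? YES
  n = 13: C(13, 4) = 715; 715 < 1024? YES
  n = 14: C(14, 4) = 1001; 1001 < 1024? YES
  n = 15: C(15, 4) = 1365; 1365 < 1024? NO
The largest n with C(n, 4) < 1024 is n = 14 (where E[X] = 1001/1024 ≈ 0.978). Hence R_4(4) > 14, i.e. R_4(4) ≥ 15.

Largest n = 14; hence R_4(4) > 14.


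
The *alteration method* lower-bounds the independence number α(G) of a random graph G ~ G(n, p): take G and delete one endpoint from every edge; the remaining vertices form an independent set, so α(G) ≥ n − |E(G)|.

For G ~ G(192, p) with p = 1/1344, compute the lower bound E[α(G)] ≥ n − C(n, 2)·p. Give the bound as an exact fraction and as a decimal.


E[|E(G)|] = C(192, 2)·p = 18336 · (1/1344) = 191/14.
E[α(G)] ≥ n − E[|E(G)|] = 192 − 191/14 = 2497/14.
Numerically: ≈ 178.357.
(This is only a lower bound; the true E[α(G)] may be larger.)

E[α(G)] ≥ 2497/14 ≈ 178.357.


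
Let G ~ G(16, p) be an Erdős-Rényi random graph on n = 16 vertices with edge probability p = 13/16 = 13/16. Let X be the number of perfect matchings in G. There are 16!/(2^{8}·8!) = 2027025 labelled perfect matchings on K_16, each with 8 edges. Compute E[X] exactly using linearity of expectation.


K_16 has 16!/(2^{8}·8!) = 2027025 labelled perfect matchings.
For each such perfect matching H, let X_H = 1 if all 8 edges of H are present in G. Then P[X_H = 1] = p^{8} = (13/16)^{8} = 815730721/4294967296.
Summing the indicators: E[X] = Σ_H E[X_H] = 2027025 · p^{8} = 2027025 · 815730721/4294967296 = 1653506564735025/4294967296.
Numerically: E[X] ≈ 3.85e+05.

E[X] = 2027025 · (13/16)^{8} = 1653506564735025/4294967296 ≈ 3.85e+05.


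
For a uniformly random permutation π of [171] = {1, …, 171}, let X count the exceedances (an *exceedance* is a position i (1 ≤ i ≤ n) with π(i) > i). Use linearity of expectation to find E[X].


Write X = Σ_{i=1}^{171} X_i, where X_i = 1_{π(i) > i}.
For each fixed i, π(i) is uniform over {1, …, 171} (marginal of a uniform permutation), so P[π(i) > i] = (n − i)/n. Summing: Σ_{i=1}^{171} (n − i)/n = (0 + 1 + … + 170)/171 = 171(171 − 1)/(2·171) = (171 − 1)/2.
Hence E[X] = Σ_{i=1}^{171} (171 − i)/171 = 85 ≈ 85.00000.

E[X] = 85 = 85.00000.


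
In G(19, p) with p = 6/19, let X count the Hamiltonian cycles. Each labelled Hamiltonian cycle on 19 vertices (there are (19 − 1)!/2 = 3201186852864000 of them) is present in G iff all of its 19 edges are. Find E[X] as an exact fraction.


K_19 has (19 − 1)!/2 = 3201186852864000 labelled Hamiltonian cycles.
For each such Hamiltonian cycle H, let X_H = 1 if all 19 edges of H are present in G. Then P[X_H = 1] = p^{19} = (6/19)^{19} = 609359740010496/1978419655660313589123979.
By linearity: E[X] = Σ_H E[X_H] = 3201186852864000 · p^{19} = 3201186852864000 · 609359740010496/1978419655660313589123979 = 1950674388386224952567660544000/1978419655660313589123979.
Numerically: E[X] ≈ 9.86e+05.

E[X] = 3201186852864000 · (6/19)^{19} = 1950674388386224952567660544000/1978419655660313589123979 ≈ 9.86e+05.


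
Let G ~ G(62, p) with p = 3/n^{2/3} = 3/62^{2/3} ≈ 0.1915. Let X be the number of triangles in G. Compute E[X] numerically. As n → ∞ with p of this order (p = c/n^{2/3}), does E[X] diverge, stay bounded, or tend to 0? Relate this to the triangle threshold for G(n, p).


Number of potential triangles: C(62, 3) = 37820.
Each occurs with probability p³ ≈ (0.1915)³ ≈ 7.023933e-03.
By linearity: E[X] = C(62, 3)·p³ ≈ 37820 · 7.023933e-03 ≈ 265.6452.
Since α = 2/3 < 1, p = c/n^{2/3} ≫ 1/n is above the triangle threshold p ~ 1/n. Asymptotically E[X] ~ (c³/6)·n^{3(1−α)} = (3³/6)·n^{1} → ∞; triangles are abundant w.h.p.

E[X] ≈ 265.6452; in regime p = Θ(1/n^{2/3}) E[X] diverges (above the triangle threshold p ~ 1/n).


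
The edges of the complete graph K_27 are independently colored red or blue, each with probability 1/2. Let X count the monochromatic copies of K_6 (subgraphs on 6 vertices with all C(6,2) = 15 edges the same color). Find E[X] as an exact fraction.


Let X = Σ_S X_S over the C(27, 6) = 296010 subsets S of size 6, where X_S = 1 if the K_6 on S is monochromatic.
For a fixed S, the K_6 on S has C(6, 2) = 15 edges. P[all 15 edges red] = (1/2)^15, and likewise for blue, so P[monochromatic] = 2·(1/2)^15 = 2^{1 − 15} = 1/16384.
Summing: E[X] = C(27, 6) · 2^{1 − 15} = 296010 · 1/16384 = 148005/8192.
Numerically: E[X] ≈ 18.067.

E[X] = C(27,6)·2^(1−C(6,2)) = 148005/8192 ≈ 18.067.


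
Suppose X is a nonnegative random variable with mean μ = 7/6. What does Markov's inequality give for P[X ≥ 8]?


μ = E[X] = 7/6, a = 8.
Markov: P[X ≥ 8] ≤ μ/a = (7/6)/8 = 7/48.
Numerically: ≈ 0.1458.
(Since a = 8 > μ = 1.1667, the bound 7/48 is < 1 and informative.)

P[X ≥ 8] ≤ 7/48 ≈ 0.1458.


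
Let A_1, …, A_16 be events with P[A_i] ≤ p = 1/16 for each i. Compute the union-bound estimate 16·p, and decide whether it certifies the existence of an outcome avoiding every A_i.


Union bound: P[∪_{i=1}^{16} A_i] ≤ Σ_i P[A_i] ≤ 16·p = 16·(1/16) = 1.
Numerically: 1 ≈ 1.0000000.
Is 1 < 1? NO.
Since the bound 1 is ≥ 1, the union bound is uninformative here; it does NOT by itself certify existence.

16·p = 1 ≈ 1.0000000; existence NOT certified by the union bound.


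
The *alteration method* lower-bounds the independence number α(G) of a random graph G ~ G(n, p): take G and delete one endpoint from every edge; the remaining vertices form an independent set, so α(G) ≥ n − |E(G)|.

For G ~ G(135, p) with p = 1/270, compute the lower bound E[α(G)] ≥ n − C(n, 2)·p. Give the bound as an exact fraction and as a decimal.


E[|E(G)|] = C(135, 2)·p = 9045 · (1/270) = 67/2.
E[α(G)] ≥ n − E[|E(G)|] = 135 − 67/2 = 203/2.
Numerically: ≈ 101.5000.
(This is only a lower bound; the true E[α(G)] may be larger.)

E[α(G)] ≥ 203/2 ≈ 101.5000.


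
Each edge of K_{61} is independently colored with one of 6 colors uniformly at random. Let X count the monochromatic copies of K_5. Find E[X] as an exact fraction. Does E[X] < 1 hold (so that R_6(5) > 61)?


E[X] = C(61, 5) · 6^{1 − 10} = 5949147 · 6^{−9} = 5949147/10077696.
As a reduced fraction: E[X] = 1983049/3359232 ≈ 0.59033.
Is E[X] < 1? YES.
Since E[X] < 1, there exists a 6-coloring of K_{61} with no monochromatic K_5; hence R_6(5) > 61.

E[X] = 1983049/3359232 ≈ 0.59033; E[X] < 1, so R_6(5) > 61.


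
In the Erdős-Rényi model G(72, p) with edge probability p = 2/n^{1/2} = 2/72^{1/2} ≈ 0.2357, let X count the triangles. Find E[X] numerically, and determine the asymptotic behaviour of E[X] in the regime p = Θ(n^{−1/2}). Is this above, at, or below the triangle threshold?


Number of potential triangles: C(72, 3) = 59640.
Each occurs with probability p³ ≈ (0.2357)³ ≈ 1.3094570e-02.
By linearity: E[X] = C(72, 3)·p³ ≈ 59640 · 1.3094570e-02 ≈ 780.96016.
Since α = 1/2 < 1, p = c/n^{1/2} ≫ 1/n is above the triangle threshold p ~ 1/n. Asymptotically E[X] ~ (c³/6)·n^{3(1−α)} = (2³/6)·n^{1.5} → ∞; triangles are abundant w.h.p.

E[X] ≈ 780.96016; in regime p = Θ(1/n^{1/2}) E[X] diverges (above the triangle threshold p ~ 1/n).


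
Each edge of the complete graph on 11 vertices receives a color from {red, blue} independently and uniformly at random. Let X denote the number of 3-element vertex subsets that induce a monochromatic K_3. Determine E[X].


Let X = Σ_S X_S over the C(11, 3) = 165 subsets S of size 3, where X_S = 1 if the K_3 on S is monochromatic.
For a fixed S, the K_3 on S has C(3, 2) = 3 edges. P[all 3 edges red] = (1/2)^3, and likewise for blue, so P[monochromatic] = 2·(1/2)^3 = 2^{1 − 3} = 1/4.
By linearity of expectation: E[X] = C(11, 3) · 2^{1 − 3} = 165 · 1/4 = 165/4.
Numerically: E[X] ≈ 41.250.

E[X] = C(11,3)·2^(1−C(3,2)) = 165/4 ≈ 41.250.


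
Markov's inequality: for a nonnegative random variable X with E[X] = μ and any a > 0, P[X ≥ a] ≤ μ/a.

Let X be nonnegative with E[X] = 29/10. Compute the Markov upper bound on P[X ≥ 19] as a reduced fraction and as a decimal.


μ = E[X] = 29/10, a = 19.
Markov: P[X ≥ 19] ≤ μ/a = (29/10)/19 = 29/190.
Numerically: ≈ 0.153.
(Since a = 19 > μ = 2.900, the bound 29/190 is < 1 and informative.)

P[X ≥ 19] ≤ 29/190 ≈ 0.153.


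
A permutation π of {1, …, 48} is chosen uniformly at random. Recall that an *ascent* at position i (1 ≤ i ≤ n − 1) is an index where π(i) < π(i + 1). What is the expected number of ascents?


Write X = Σ X_I over i = 1, …, 47, with X_I the indicator of one ascent.
There are 47 indicators.
For each fixed i, the pair (π(i), π(i+1)) is a uniformly random ordered pair of distinct values from {1, …, 48}; by symmetry P[π(i) < π(i+1)] = 1/2.
By linearity: E[X] = 47 · (1/2) = (48 − 1) · (1/2) = 47/2 ≈ 23.50000.

E[X] = 47/2 = 23.50000.


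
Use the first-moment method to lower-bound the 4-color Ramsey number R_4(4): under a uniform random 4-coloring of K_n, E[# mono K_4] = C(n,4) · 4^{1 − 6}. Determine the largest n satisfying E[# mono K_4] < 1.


We need C(n, 4) · 4^{1 − 6} < 1, i.e. C(n, 4) < 4^{6 − 1} = 1024.
Check values of n near the boundary:
  n = 13: C(13, 4) = 715; 715 < 1024? YES
  n = 14: C(14, 4) = 1001; 1001 < 1024? YES
  n = 15: C(15, 4) = 1365; 1365 < 1024? NO
The largest n with C(n, 4) < 1024 is n = 14 (where E[X] = 1001/1024 ≈ 0.978). Hence R_4(4) > 14, i.e. R_4(4) ≥ 15.

Largest n = 14; hence R_4(4) > 14.


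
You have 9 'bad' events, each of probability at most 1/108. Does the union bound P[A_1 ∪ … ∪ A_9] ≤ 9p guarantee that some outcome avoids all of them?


Union bound: P[∪_{i=1}^{9} A_i] ≤ Σ_i P[A_i] ≤ 9·p = 9·(1/108) = 1/12.
Numerically: 1/12 ≈ 0.0833333.
Is 1/12 < 1? YES.
Since P[∪ A_i] ≤ 1/12 < 1, the complement has P[∩ A_i^c] ≥ 1 − 1/12 = 11/12 > 0, so some outcome avoids every A_i.

9·p = 1/12 ≈ 0.0833333; existence CERTIFIED by the union bound.


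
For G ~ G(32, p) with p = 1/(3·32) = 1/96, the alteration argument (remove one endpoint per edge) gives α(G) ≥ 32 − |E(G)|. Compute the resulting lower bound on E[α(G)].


E[|E(G)|] = C(32, 2)·p = 496 · (1/96) = 31/6.
E[α(G)] ≥ n − E[|E(G)|] = 32 − 31/6 = 161/6.
Numerically: ≈ 26.833.
(This is only a lower bound; the true E[α(G)] may be larger.)

E[α(G)] ≥ 161/6 ≈ 26.833.


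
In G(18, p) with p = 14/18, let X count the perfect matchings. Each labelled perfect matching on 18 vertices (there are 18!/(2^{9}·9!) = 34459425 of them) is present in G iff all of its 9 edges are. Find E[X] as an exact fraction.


K_18 has 18!/(2^{9}·9!) = 34459425 labelled perfect matchings.
For each such perfect matching H, let X_H = 1 if all 9 edges of H are present in G. Then P[X_H = 1] = p^{9} = (7/9)^{9} = 40353607/387420489.
By linearity: E[X] = Σ_H E[X_H] = 34459425 · p^{9} = 34459425 · 40353607/387420489 = 17167433257975/4782969.
Numerically: E[X] ≈ 3.5893e+06.

E[X] = 34459425 · (7/9)^{9} = 17167433257975/4782969 ≈ 3.5893e+06.


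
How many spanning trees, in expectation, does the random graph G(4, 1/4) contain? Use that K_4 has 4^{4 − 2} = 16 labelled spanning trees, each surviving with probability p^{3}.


K_4 has 4^{4 − 2} = 16 labelled spanning trees.
For each such spanning tree H, let X_H = 1 if all 3 edges of H are present in G. Then P[X_H = 1] = p^{3} = (1/4)^{3} = 1/64.
Summing the indicators: E[X] = Σ_H E[X_H] = 16 · p^{3} = 16 · 1/64 = 1/4.
Numerically: E[X] ≈ 0.25.

E[X] = 16 · (1/4)^{3} = 1/4 ≈ 0.25.


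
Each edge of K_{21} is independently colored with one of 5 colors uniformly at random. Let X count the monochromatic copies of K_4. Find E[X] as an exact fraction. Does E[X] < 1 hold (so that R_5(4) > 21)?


E[X] = C(21, 4) · 5^{1 − 6} = 5985 · 5^{−5} = 5985/3125.
As a reduced fraction: E[X] = 1197/625 ≈ 1.9152.
Is E[X] < 1? NO.
Since E[X] ≥ 1, the first-moment bound is inconclusive at n = 21; it does NOT by itself certify R_5(4) > 21.

E[X] = 1197/625 ≈ 1.9152; E[X] ≥ 1; first-moment method inconclusive here.


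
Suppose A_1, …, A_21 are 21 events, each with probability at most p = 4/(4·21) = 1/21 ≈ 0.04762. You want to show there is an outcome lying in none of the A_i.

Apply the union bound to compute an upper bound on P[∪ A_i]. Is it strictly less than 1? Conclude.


Union bound: P[∪_{i=1}^{21} A_i] ≤ Σ_i P[A_i] ≤ 21·p = 21·(1/21) = 1.
Numerically: 1 ≈ 1.00000.
Is 1 < 1? NO.
Since the bound 1 is ≥ 1, the union bound is uninformative here; it does NOT by itself certify existence.

21·p = 1 ≈ 1.00000; existence NOT certified by the union bound.


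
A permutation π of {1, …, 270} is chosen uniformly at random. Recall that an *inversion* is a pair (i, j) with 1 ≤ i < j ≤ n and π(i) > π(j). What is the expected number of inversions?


Write X = Σ X_I over the C(270, 2) = 36315 pairs i < j, with X_I the indicator of one inversion.
There are 36315 indicators.
For each fixed pair i < j, the values π(i) and π(j) are two distinct elements of {1, …, 270} in uniformly random order; by symmetry P[π(i) > π(j)] = 1/2.
By linearity: E[X] = 36315 · (1/2) = C(270, 2) · (1/2) = 36315/2 = 36315/2 ≈ 18157.5000.

E[X] = 36315/2 = 18157.5000.


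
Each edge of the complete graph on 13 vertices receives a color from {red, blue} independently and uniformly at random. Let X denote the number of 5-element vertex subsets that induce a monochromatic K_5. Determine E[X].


Let X = Σ_S X_S over the C(13, 5) = 1287 subsets S of size 5, where X_S = 1 if the K_5 on S is monochromatic.
For a fixed S, the K_5 on S has C(5, 2) = 10 edges. P[all 10 edges red] = (1/2)^10, and likewise for blue, so P[monochromatic] = 2·(1/2)^10 = 2^{1 − 10} = 1/512.
Summing: E[X] = C(13, 5) · 2^{1 − 10} = 1287 · 1/512 = 1287/512.
Numerically: E[X] ≈ 2.513672.

E[X] = C(13,5)·2^(1−C(5,2)) = 1287/512 ≈ 2.513672.


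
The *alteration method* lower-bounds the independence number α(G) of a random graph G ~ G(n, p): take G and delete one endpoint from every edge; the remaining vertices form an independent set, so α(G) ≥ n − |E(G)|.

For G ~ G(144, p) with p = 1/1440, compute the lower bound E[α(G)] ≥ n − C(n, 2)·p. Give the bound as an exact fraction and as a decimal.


E[|E(G)|] = C(144, 2)·p = 10296 · (1/1440) = 143/20.
E[α(G)] ≥ n − E[|E(G)|] = 144 − 143/20 = 2737/20.
Numerically: ≈ 136.8500.
(This is only a lower bound; the true E[α(G)] may be larger.)

E[α(G)] ≥ 2737/20 ≈ 136.8500.


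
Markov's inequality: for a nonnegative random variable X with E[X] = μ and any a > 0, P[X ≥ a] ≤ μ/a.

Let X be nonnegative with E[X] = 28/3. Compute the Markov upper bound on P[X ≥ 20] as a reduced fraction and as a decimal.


μ = E[X] = 28/3, a = 20.
Markov: P[X ≥ 20] ≤ μ/a = (28/3)/20 = 7/15.
Numerically: ≈ 0.467.
(Since a = 20 > μ = 9.333, the bound 7/15 is < 1 and informative.)

P[X ≥ 20] ≤ 7/15 ≈ 0.467.


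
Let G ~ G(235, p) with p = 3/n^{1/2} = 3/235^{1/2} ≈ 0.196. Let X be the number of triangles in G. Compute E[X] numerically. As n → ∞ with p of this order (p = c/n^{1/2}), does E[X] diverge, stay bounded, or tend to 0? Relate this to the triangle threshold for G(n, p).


Number of potential triangles: C(235, 3) = 2135445.
Each occurs with probability p³ ≈ (0.196)³ ≈ 7.49483e-03.
By linearity: E[X] = C(235, 3)·p³ ≈ 2135445 · 7.49483e-03 ≈ 16004.804.
Since α = 1/2 < 1, p = c/n^{1/2} ≫ 1/n is above the triangle threshold p ~ 1/n. Asymptotically E[X] ~ (c³/6)·n^{3(1−α)} = (3³/6)·n^{1.5} → ∞; triangles are abundant w.h.p.

E[X] ≈ 16004.804; in regime p = Θ(1/n^{1/2}) E[X] diverges (above the triangle threshold p ~ 1/n).


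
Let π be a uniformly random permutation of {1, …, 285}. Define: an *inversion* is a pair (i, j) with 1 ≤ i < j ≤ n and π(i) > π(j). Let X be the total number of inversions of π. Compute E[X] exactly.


Write X = Σ X_I over the C(285, 2) = 40470 pairs i < j, with X_I the indicator of one inversion.
There are 40470 indicators.
For each fixed pair i < j, the values π(i) and π(j) are two distinct elements of {1, …, 285} in uniformly random order; by symmetry P[π(i) > π(j)] = 1/2.
By linearity: E[X] = 40470 · (1/2) = C(285, 2) · (1/2) = 40470/2 = 20235 ≈ 20235.000.

E[X] = 20235 = 20235.000.
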